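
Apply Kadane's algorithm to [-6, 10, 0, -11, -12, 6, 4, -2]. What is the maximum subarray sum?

Using Kadane's algorithm on [-6, 10, 0, -11, -12, 6, 4, -2]:

Scanning through the array:
Position 1 (value 10): max_ending_here = 10, max_so_far = 10
Position 2 (value 0): max_ending_here = 10, max_so_far = 10
Position 3 (value -11): max_ending_here = -1, max_so_far = 10
Position 4 (value -12): max_ending_here = -12, max_so_far = 10
Position 5 (value 6): max_ending_here = 6, max_so_far = 10
Position 6 (value 4): max_ending_here = 10, max_so_far = 10
Position 7 (value -2): max_ending_here = 8, max_so_far = 10

Maximum subarray: [10]
Maximum sum: 10

The maximum subarray is [10] with sum 10. This subarray runs from index 1 to index 1.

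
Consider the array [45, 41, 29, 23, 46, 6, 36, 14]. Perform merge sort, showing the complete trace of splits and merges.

Merge sort trace:

Split: [45, 41, 29, 23, 46, 6, 36, 14] -> [45, 41, 29, 23] and [46, 6, 36, 14]
  Split: [45, 41, 29, 23] -> [45, 41] and [29, 23]
    Split: [45, 41] -> [45] and [41]
    Merge: [45] + [41] -> [41, 45]
    Split: [29, 23] -> [29] and [23]
    Merge: [29] + [23] -> [23, 29]
  Merge: [41, 45] + [23, 29] -> [23, 29, 41, 45]
  Split: [46, 6, 36, 14] -> [46, 6] and [36, 14]
    Split: [46, 6] -> [46] and [6]
    Merge: [46] + [6] -> [6, 46]
    Split: [36, 14] -> [36] and [14]
    Merge: [36] + [14] -> [14, 36]
  Merge: [6, 46] + [14, 36] -> [6, 14, 36, 46]
Merge: [23, 29, 41, 45] + [6, 14, 36, 46] -> [6, 14, 23, 29, 36, 41, 45, 46]

Final sorted array: [6, 14, 23, 29, 36, 41, 45, 46]

The merge sort proceeds by recursively splitting the array and merging sorted halves.
After all merges, the sorted array is [6, 14, 23, 29, 36, 41, 45, 46].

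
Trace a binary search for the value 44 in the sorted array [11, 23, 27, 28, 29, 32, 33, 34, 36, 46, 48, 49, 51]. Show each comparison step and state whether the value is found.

Binary search for 44 in [11, 23, 27, 28, 29, 32, 33, 34, 36, 46, 48, 49, 51]:

lo=0, hi=12, mid=6, arr[mid]=33 -> 33 < 44, search right half
lo=7, hi=12, mid=9, arr[mid]=46 -> 46 > 44, search left half
lo=7, hi=8, mid=7, arr[mid]=34 -> 34 < 44, search right half
lo=8, hi=8, mid=8, arr[mid]=36 -> 36 < 44, search right half
lo=9 > hi=8, target 44 not found

Binary search determines that 44 is not in the array after 4 comparisons. The search space was exhausted without finding the target.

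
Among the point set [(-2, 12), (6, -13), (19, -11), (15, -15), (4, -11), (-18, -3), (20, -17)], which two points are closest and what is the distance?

Computing all pairwise distances among 7 points:

d((-2, 12), (6, -13)) = 26.2488
d((-2, 12), (19, -11)) = 31.1448
d((-2, 12), (15, -15)) = 31.9061
d((-2, 12), (4, -11)) = 23.7697
d((-2, 12), (-18, -3)) = 21.9317
d((-2, 12), (20, -17)) = 36.4005
d((6, -13), (19, -11)) = 13.1529
d((6, -13), (15, -15)) = 9.2195
d((6, -13), (4, -11)) = 2.8284 <-- minimum
d((6, -13), (-18, -3)) = 26.0
d((6, -13), (20, -17)) = 14.5602
d((19, -11), (15, -15)) = 5.6569
d((19, -11), (4, -11)) = 15.0
d((19, -11), (-18, -3)) = 37.855
d((19, -11), (20, -17)) = 6.0828
d((15, -15), (4, -11)) = 11.7047
d((15, -15), (-18, -3)) = 35.1141
d((15, -15), (20, -17)) = 5.3852
d((4, -11), (-18, -3)) = 23.4094
d((4, -11), (20, -17)) = 17.088
d((-18, -3), (20, -17)) = 40.4969

Closest pair: (6, -13) and (4, -11) with distance 2.8284

The closest pair is (6, -13) and (4, -11) with Euclidean distance 2.8284. For 7 points, brute-force pairwise comparison is shown above. For large n, the divide-and-conquer algorithm (sort by x, recurse on halves, check the dividing strip) achieves O(n log n).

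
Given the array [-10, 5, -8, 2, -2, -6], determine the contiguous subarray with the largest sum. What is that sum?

Using Kadane's algorithm on [-10, 5, -8, 2, -2, -6]:

Scanning through the array:
Position 1 (value 5): max_ending_here = 5, max_so_far = 5
Position 2 (value -8): max_ending_here = -3, max_so_far = 5
Position 3 (value 2): max_ending_here = 2, max_so_far = 5
Position 4 (value -2): max_ending_here = 0, max_so_far = 5
Position 5 (value -6): max_ending_here = -6, max_so_far = 5

Maximum subarray: [5]
Maximum sum: 5

The maximum subarray is [5] with sum 5. This subarray runs from index 1 to index 1.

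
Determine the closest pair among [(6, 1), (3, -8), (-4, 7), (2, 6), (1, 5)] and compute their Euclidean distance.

Computing all pairwise distances among 5 points:

d((6, 1), (3, -8)) = 9.4868
d((6, 1), (-4, 7)) = 11.6619
d((6, 1), (2, 6)) = 6.4031
d((6, 1), (1, 5)) = 6.4031
d((3, -8), (-4, 7)) = 16.5529
d((3, -8), (2, 6)) = 14.0357
d((3, -8), (1, 5)) = 13.1529
d((-4, 7), (2, 6)) = 6.0828
d((-4, 7), (1, 5)) = 5.3852
d((2, 6), (1, 5)) = 1.4142 <-- minimum

Closest pair: (2, 6) and (1, 5) with distance 1.4142

The closest pair is (2, 6) and (1, 5) with Euclidean distance 1.4142. For 5 points, brute-force pairwise comparison is shown above. For large n, the divide-and-conquer algorithm (sort by x, recurse on halves, check the dividing strip) achieves O(n log n).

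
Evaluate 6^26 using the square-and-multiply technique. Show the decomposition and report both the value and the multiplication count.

Computing 6^26 by squaring (build up from 6^1; each line after the first costs one multiplication):

6^1 = 6
6^2 = (6^1)^2 = 6^2 = 36
6^3 = 6 * 6^2 = 6 * 36 = 216
6^6 = (6^3)^2 = 216^2 = 46656
6^12 = (6^6)^2 = 46656^2 = 2176782336
6^13 = 6 * 6^12 = 6 * 2176782336 = 13060694016
6^26 = (6^13)^2 = 13060694016^2 = 170581728179578208256

Result: 170581728179578208256
Multiplications needed: 6 (6 lines after 6^1)

6^26 = 170581728179578208256. Using exponentiation by squaring, this requires 6 multiplications. The key idea: if the exponent is even, square the half-power; if odd, multiply by the base once.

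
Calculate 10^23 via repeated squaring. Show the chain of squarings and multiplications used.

Computing 10^23 by squaring (build up from 10^1; each line after the first costs one multiplication):

10^1 = 10
10^2 = (10^1)^2 = 10^2 = 100
10^4 = (10^2)^2 = 100^2 = 10000
10^5 = 10 * 10^4 = 10 * 10000 = 100000
10^10 = (10^5)^2 = 100000^2 = 10000000000
10^11 = 10 * 10^10 = 10 * 10000000000 = 100000000000
10^22 = (10^11)^2 = 100000000000^2 = 10000000000000000000000
10^23 = 10 * 10^22 = 10 * 10000000000000000000000 = 100000000000000000000000

Result: 100000000000000000000000
Multiplications needed: 7 (7 lines after 10^1)

10^23 = 100000000000000000000000. Using exponentiation by squaring, this requires 7 multiplications. The key idea: if the exponent is even, square the half-power; if odd, multiply by the base once.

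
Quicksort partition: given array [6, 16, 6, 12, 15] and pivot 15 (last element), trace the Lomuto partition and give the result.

Lomuto partition with pivot = 15:

Initial array: [6, 16, 6, 12, 15]

arr[0]=6 <= 15: swap with position 0, array becomes [6, 16, 6, 12, 15]
arr[1]=16 > 15: no swap
arr[2]=6 <= 15: swap with position 1, array becomes [6, 6, 16, 12, 15]
arr[3]=12 <= 15: swap with position 2, array becomes [6, 6, 12, 16, 15]

Place pivot at position 3: [6, 6, 12, 15, 16]
Pivot position: 3

After partitioning with pivot 15, the array becomes [6, 6, 12, 15, 16]. The pivot is placed at index 3. All elements to the left of the pivot are <= 15, and all elements to the right are > 15.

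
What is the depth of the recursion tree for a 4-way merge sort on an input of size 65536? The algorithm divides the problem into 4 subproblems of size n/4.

For divide and conquer with division factor 4:

Problem sizes at each level:
Level 0: 65536
Level 1: 16384
Level 2: 4096
Level 3: 1024
Level 4: 256
Level 5: 64
Level 6: 16
Level 7: 4
Level 8: 1

The root is level 0 and the size-1 base case is level 8 (the tree spans levels 0 through 8, i.e. 9 levels counting the root), so the depth is the number of divisions: log_4(65536) = 8

The recursion tree depth is log_4(65536) = 8. At each level, the problem size is divided by 4, so it takes 8 divisions to reduce to a base case of size 1. The algorithm makes 4 recursive calls at each level.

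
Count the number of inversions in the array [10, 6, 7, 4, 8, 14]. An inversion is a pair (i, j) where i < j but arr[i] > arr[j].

Finding inversions in [10, 6, 7, 4, 8, 14]:

(0, 1): arr[0]=10 > arr[1]=6
(0, 2): arr[0]=10 > arr[2]=7
(0, 3): arr[0]=10 > arr[3]=4
(0, 4): arr[0]=10 > arr[4]=8
(1, 3): arr[1]=6 > arr[3]=4
(2, 3): arr[2]=7 > arr[3]=4

Total inversions: 6

The array has 6 inversion(s): (0,1), (0,2), (0,3), (0,4), (1,3), (2,3). Each pair (i,j) satisfies i < j and arr[i] > arr[j].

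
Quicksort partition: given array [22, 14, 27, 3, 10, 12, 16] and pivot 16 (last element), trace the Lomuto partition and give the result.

Lomuto partition with pivot = 16:

Initial array: [22, 14, 27, 3, 10, 12, 16]

arr[0]=22 > 16: no swap
arr[1]=14 <= 16: swap with position 0, array becomes [14, 22, 27, 3, 10, 12, 16]
arr[2]=27 > 16: no swap
arr[3]=3 <= 16: swap with position 1, array becomes [14, 3, 27, 22, 10, 12, 16]
arr[4]=10 <= 16: swap with position 2, array becomes [14, 3, 10, 22, 27, 12, 16]
arr[5]=12 <= 16: swap with position 3, array becomes [14, 3, 10, 12, 27, 22, 16]

Place pivot at position 4: [14, 3, 10, 12, 16, 22, 27]
Pivot position: 4

After partitioning with pivot 16, the array becomes [14, 3, 10, 12, 16, 22, 27]. The pivot is placed at index 4. All elements to the left of the pivot are <= 16, and all elements to the right are > 16.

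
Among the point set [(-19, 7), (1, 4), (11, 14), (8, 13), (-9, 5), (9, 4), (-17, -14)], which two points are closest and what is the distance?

Computing all pairwise distances among 7 points:

d((-19, 7), (1, 4)) = 20.2237
d((-19, 7), (11, 14)) = 30.8058
d((-19, 7), (8, 13)) = 27.6586
d((-19, 7), (-9, 5)) = 10.198
d((-19, 7), (9, 4)) = 28.1603
d((-19, 7), (-17, -14)) = 21.095
d((1, 4), (11, 14)) = 14.1421
d((1, 4), (8, 13)) = 11.4018
d((1, 4), (-9, 5)) = 10.0499
d((1, 4), (9, 4)) = 8.0
d((1, 4), (-17, -14)) = 25.4558
d((11, 14), (8, 13)) = 3.1623 <-- minimum
d((11, 14), (-9, 5)) = 21.9317
d((11, 14), (9, 4)) = 10.198
d((11, 14), (-17, -14)) = 39.598
d((8, 13), (-9, 5)) = 18.7883
d((8, 13), (9, 4)) = 9.0554
d((8, 13), (-17, -14)) = 36.7967
d((-9, 5), (9, 4)) = 18.0278
d((-9, 5), (-17, -14)) = 20.6155
d((9, 4), (-17, -14)) = 31.6228

Closest pair: (11, 14) and (8, 13) with distance 3.1623

The closest pair is (11, 14) and (8, 13) with Euclidean distance 3.1623. For 7 points, brute-force pairwise comparison is shown above. For large n, the divide-and-conquer algorithm (sort by x, recurse on halves, check the dividing strip) achieves O(n log n).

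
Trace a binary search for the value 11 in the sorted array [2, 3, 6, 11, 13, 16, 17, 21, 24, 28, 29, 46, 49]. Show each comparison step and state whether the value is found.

Binary search for 11 in [2, 3, 6, 11, 13, 16, 17, 21, 24, 28, 29, 46, 49]:

lo=0, hi=12, mid=6, arr[mid]=17 -> 17 > 11, search left half
lo=0, hi=5, mid=2, arr[mid]=6 -> 6 < 11, search right half
lo=3, hi=5, mid=4, arr[mid]=13 -> 13 > 11, search left half
lo=3, hi=3, mid=3, arr[mid]=11 -> Found target at index 3!

Binary search finds 11 at index 3 after 4 comparisons. The search repeatedly halves the search space by comparing with the middle element.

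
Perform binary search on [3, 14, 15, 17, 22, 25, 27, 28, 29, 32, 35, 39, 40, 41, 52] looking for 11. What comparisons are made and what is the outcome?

Binary search for 11 in [3, 14, 15, 17, 22, 25, 27, 28, 29, 32, 35, 39, 40, 41, 52]:

lo=0, hi=14, mid=7, arr[mid]=28 -> 28 > 11, search left half
lo=0, hi=6, mid=3, arr[mid]=17 -> 17 > 11, search left half
lo=0, hi=2, mid=1, arr[mid]=14 -> 14 > 11, search left half
lo=0, hi=0, mid=0, arr[mid]=3 -> 3 < 11, search right half
lo=1 > hi=0, target 11 not found

Binary search determines that 11 is not in the array after 4 comparisons. The search space was exhausted without finding the target.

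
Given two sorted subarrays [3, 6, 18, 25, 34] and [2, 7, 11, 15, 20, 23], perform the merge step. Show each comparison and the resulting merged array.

Merging process:

Compare 3 vs 2: take 2 from right. Merged: [2]
Compare 3 vs 7: take 3 from left. Merged: [2, 3]
Compare 6 vs 7: take 6 from left. Merged: [2, 3, 6]
Compare 18 vs 7: take 7 from right. Merged: [2, 3, 6, 7]
Compare 18 vs 11: take 11 from right. Merged: [2, 3, 6, 7, 11]
Compare 18 vs 15: take 15 from right. Merged: [2, 3, 6, 7, 11, 15]
Compare 18 vs 20: take 18 from left. Merged: [2, 3, 6, 7, 11, 15, 18]
Compare 25 vs 20: take 20 from right. Merged: [2, 3, 6, 7, 11, 15, 18, 20]
Compare 25 vs 23: take 23 from right. Merged: [2, 3, 6, 7, 11, 15, 18, 20, 23]
Append remaining from left: [25, 34]. Merged: [2, 3, 6, 7, 11, 15, 18, 20, 23, 25, 34]

Final merged array: [2, 3, 6, 7, 11, 15, 18, 20, 23, 25, 34]
Total comparisons: 9

The merged array is [2, 3, 6, 7, 11, 15, 18, 20, 23, 25, 34], requiring 9 comparisons. The merge step runs in O(n) time where n is the total number of elements.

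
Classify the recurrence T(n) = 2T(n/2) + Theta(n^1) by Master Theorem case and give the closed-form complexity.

Master Theorem for T(n) = 2T(n/2) + O(n^1):

a = 2, b = 2, c = 1
log_b(a) = log_2(2) = 1.0000

Case 2: c = 1 = log_2(2) = 1.0000
T(n) = O(n^1 log n) = O(n log n)

For T(n) = 2T(n/2) + O(n^1): log_2(2) = 1.0000. This is Case 2 of the Master Theorem (c = log_b(a), equal work at all levels), giving O(n log n).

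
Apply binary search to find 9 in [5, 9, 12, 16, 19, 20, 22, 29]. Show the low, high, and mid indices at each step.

Binary search for 9 in [5, 9, 12, 16, 19, 20, 22, 29]:

lo=0, hi=7, mid=3, arr[mid]=16 -> 16 > 9, search left half
lo=0, hi=2, mid=1, arr[mid]=9 -> Found target at index 1!

Binary search finds 9 at index 1 after 2 comparisons. The search repeatedly halves the search space by comparing with the middle element.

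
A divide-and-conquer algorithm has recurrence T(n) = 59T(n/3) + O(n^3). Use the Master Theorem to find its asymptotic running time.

Master Theorem for T(n) = 59T(n/3) + O(n^3):

a = 59, b = 3, c = 3
log_b(a) = log_3(59) = 3.7115

Case 1: c = 3 < log_3(59) = 3.7115
T(n) = O(n^(log_3 59))

For T(n) = 59T(n/3) + O(n^3): log_3(59) = 3.7115. This is Case 1 of the Master Theorem (c < log_b(a), work dominated by leaves), giving O(n^(log_3 59)).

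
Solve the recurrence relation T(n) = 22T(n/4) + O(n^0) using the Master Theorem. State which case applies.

Master Theorem for T(n) = 22T(n/4) + O(n^0):

a = 22, b = 4, c = 0
log_b(a) = log_4(22) = 2.2297

Case 1: c = 0 < log_4(22) = 2.2297
T(n) = O(n^(log_4 22))

For T(n) = 22T(n/4) + O(n^0): log_4(22) = 2.2297. This is Case 1 of the Master Theorem (c < log_b(a), work dominated by leaves), giving O(n^(log_4 22)).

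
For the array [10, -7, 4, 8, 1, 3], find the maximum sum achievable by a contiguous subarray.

Using Kadane's algorithm on [10, -7, 4, 8, 1, 3]:

Scanning through the array:
Position 1 (value -7): max_ending_here = 3, max_so_far = 10
Position 2 (value 4): max_ending_here = 7, max_so_far = 10
Position 3 (value 8): max_ending_here = 15, max_so_far = 15
Position 4 (value 1): max_ending_here = 16, max_so_far = 16
Position 5 (value 3): max_ending_here = 19, max_so_far = 19

Maximum subarray: [10, -7, 4, 8, 1, 3]
Maximum sum: 19

The maximum subarray is [10, -7, 4, 8, 1, 3] with sum 19. This subarray runs from index 0 to index 5.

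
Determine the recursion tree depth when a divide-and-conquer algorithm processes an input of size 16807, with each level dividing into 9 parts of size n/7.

For divide and conquer with division factor 7:

Problem sizes at each level:
Level 0: 16807
Level 1: 2401
Level 2: 343
Level 3: 49
Level 4: 7
Level 5: 1

The root is level 0 and the size-1 base case is level 5 (the tree spans levels 0 through 5, i.e. 6 levels counting the root), so the depth is the number of divisions: log_7(16807) = 5

The recursion tree depth is log_7(16807) = 5. At each level, the problem size is divided by 7, so it takes 5 divisions to reduce to a base case of size 1. The algorithm makes 9 recursive calls at each level.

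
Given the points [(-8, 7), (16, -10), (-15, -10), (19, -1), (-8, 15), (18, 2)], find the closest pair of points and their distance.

Computing all pairwise distances among 6 points:

d((-8, 7), (16, -10)) = 29.4109
d((-8, 7), (-15, -10)) = 18.3848
d((-8, 7), (19, -1)) = 28.1603
d((-8, 7), (-8, 15)) = 8.0
d((-8, 7), (18, 2)) = 26.4764
d((16, -10), (-15, -10)) = 31.0
d((16, -10), (19, -1)) = 9.4868
d((16, -10), (-8, 15)) = 34.6554
d((16, -10), (18, 2)) = 12.1655
d((-15, -10), (19, -1)) = 35.171
d((-15, -10), (-8, 15)) = 25.9615
d((-15, -10), (18, 2)) = 35.1141
d((19, -1), (-8, 15)) = 31.3847
d((19, -1), (18, 2)) = 3.1623 <-- minimum
d((-8, 15), (18, 2)) = 29.0689

Closest pair: (19, -1) and (18, 2) with distance 3.1623

The closest pair is (19, -1) and (18, 2) with Euclidean distance 3.1623. For 6 points, brute-force pairwise comparison is shown above. For large n, the divide-and-conquer algorithm (sort by x, recurse on halves, check the dividing strip) achieves O(n log n).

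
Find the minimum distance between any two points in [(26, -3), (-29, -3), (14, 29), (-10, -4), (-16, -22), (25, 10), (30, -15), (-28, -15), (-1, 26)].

Computing all pairwise distances among 9 points:

d((26, -3), (-29, -3)) = 55.0
d((26, -3), (14, 29)) = 34.176
d((26, -3), (-10, -4)) = 36.0139
d((26, -3), (-16, -22)) = 46.0977
d((26, -3), (25, 10)) = 13.0384
d((26, -3), (30, -15)) = 12.6491
d((26, -3), (-28, -15)) = 55.3173
d((26, -3), (-1, 26)) = 39.6232
d((-29, -3), (14, 29)) = 53.6004
d((-29, -3), (-10, -4)) = 19.0263
d((-29, -3), (-16, -22)) = 23.0217
d((-29, -3), (25, 10)) = 55.5428
d((-29, -3), (30, -15)) = 60.208
d((-29, -3), (-28, -15)) = 12.0416 <-- minimum
d((-29, -3), (-1, 26)) = 40.3113
d((14, 29), (-10, -4)) = 40.8044
d((14, 29), (-16, -22)) = 59.1692
d((14, 29), (25, 10)) = 21.9545
d((14, 29), (30, -15)) = 46.8188
d((14, 29), (-28, -15)) = 60.8276
d((14, 29), (-1, 26)) = 15.2971
d((-10, -4), (-16, -22)) = 18.9737
d((-10, -4), (25, 10)) = 37.6962
d((-10, -4), (30, -15)) = 41.4849
d((-10, -4), (-28, -15)) = 21.095
d((-10, -4), (-1, 26)) = 31.3209
d((-16, -22), (25, 10)) = 52.0096
d((-16, -22), (30, -15)) = 46.5296
d((-16, -22), (-28, -15)) = 13.8924
d((-16, -22), (-1, 26)) = 50.2892
d((25, 10), (30, -15)) = 25.4951
d((25, 10), (-28, -15)) = 58.6003
d((25, 10), (-1, 26)) = 30.5287
d((30, -15), (-28, -15)) = 58.0
d((30, -15), (-1, 26)) = 51.4004
d((-28, -15), (-1, 26)) = 49.0918

Closest pair: (-29, -3) and (-28, -15) with distance 12.0416

The closest pair is (-29, -3) and (-28, -15) with Euclidean distance 12.0416. For 9 points, brute-force pairwise comparison is shown above. For large n, the divide-and-conquer algorithm (sort by x, recurse on halves, check the dividing strip) achieves O(n log n).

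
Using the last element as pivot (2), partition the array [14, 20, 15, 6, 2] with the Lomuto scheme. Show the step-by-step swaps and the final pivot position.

Lomuto partition with pivot = 2:

Initial array: [14, 20, 15, 6, 2]

arr[0]=14 > 2: no swap
arr[1]=20 > 2: no swap
arr[2]=15 > 2: no swap
arr[3]=6 > 2: no swap

Place pivot at position 0: [2, 20, 15, 6, 14]
Pivot position: 0

After partitioning with pivot 2, the array becomes [2, 20, 15, 6, 14]. The pivot is placed at index 0. All elements to the left of the pivot are <= 2, and all elements to the right are > 2.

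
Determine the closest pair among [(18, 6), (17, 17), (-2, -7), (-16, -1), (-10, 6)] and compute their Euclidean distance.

Computing all pairwise distances among 5 points:

d((18, 6), (17, 17)) = 11.0454
d((18, 6), (-2, -7)) = 23.8537
d((18, 6), (-16, -1)) = 34.7131
d((18, 6), (-10, 6)) = 28.0
d((17, 17), (-2, -7)) = 30.6105
d((17, 17), (-16, -1)) = 37.5899
d((17, 17), (-10, 6)) = 29.1548
d((-2, -7), (-16, -1)) = 15.2315
d((-2, -7), (-10, 6)) = 15.2643
d((-16, -1), (-10, 6)) = 9.2195 <-- minimum

Closest pair: (-16, -1) and (-10, 6) with distance 9.2195

The closest pair is (-16, -1) and (-10, 6) with Euclidean distance 9.2195. For 5 points, brute-force pairwise comparison is shown above. For large n, the divide-and-conquer algorithm (sort by x, recurse on halves, check the dividing strip) achieves O(n log n).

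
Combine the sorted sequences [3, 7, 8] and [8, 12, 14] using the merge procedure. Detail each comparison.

Merging process:

Compare 3 vs 8: take 3 from left. Merged: [3]
Compare 7 vs 8: take 7 from left. Merged: [3, 7]
Compare 8 vs 8: take 8 from left. Merged: [3, 7, 8]
Append remaining from right: [8, 12, 14]. Merged: [3, 7, 8, 8, 12, 14]

Final merged array: [3, 7, 8, 8, 12, 14]
Total comparisons: 3

The merged array is [3, 7, 8, 8, 12, 14], requiring 3 comparisons. The merge step runs in O(n) time where n is the total number of elements.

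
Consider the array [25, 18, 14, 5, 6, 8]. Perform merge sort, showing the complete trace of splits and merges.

Merge sort trace:

Split: [25, 18, 14, 5, 6, 8] -> [25, 18, 14] and [5, 6, 8]
  Split: [25, 18, 14] -> [25] and [18, 14]
    Split: [18, 14] -> [18] and [14]
    Merge: [18] + [14] -> [14, 18]
  Merge: [25] + [14, 18] -> [14, 18, 25]
  Split: [5, 6, 8] -> [5] and [6, 8]
    Split: [6, 8] -> [6] and [8]
    Merge: [6] + [8] -> [6, 8]
  Merge: [5] + [6, 8] -> [5, 6, 8]
Merge: [14, 18, 25] + [5, 6, 8] -> [5, 6, 8, 14, 18, 25]

Final sorted array: [5, 6, 8, 14, 18, 25]

The merge sort proceeds by recursively splitting the array and merging sorted halves.
After all merges, the sorted array is [5, 6, 8, 14, 18, 25].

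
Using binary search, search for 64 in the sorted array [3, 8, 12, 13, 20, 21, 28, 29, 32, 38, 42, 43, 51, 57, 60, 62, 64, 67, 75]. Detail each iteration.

Binary search for 64 in [3, 8, 12, 13, 20, 21, 28, 29, 32, 38, 42, 43, 51, 57, 60, 62, 64, 67, 75]:

lo=0, hi=18, mid=9, arr[mid]=38 -> 38 < 64, search right half
lo=10, hi=18, mid=14, arr[mid]=60 -> 60 < 64, search right half
lo=15, hi=18, mid=16, arr[mid]=64 -> Found target at index 16!

Binary search finds 64 at index 16 after 3 comparisons. The search repeatedly halves the search space by comparing with the middle element.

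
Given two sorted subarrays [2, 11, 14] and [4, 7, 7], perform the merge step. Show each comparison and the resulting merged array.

Merging process:

Compare 2 vs 4: take 2 from left. Merged: [2]
Compare 11 vs 4: take 4 from right. Merged: [2, 4]
Compare 11 vs 7: take 7 from right. Merged: [2, 4, 7]
Compare 11 vs 7: take 7 from right. Merged: [2, 4, 7, 7]
Append remaining from left: [11, 14]. Merged: [2, 4, 7, 7, 11, 14]

Final merged array: [2, 4, 7, 7, 11, 14]
Total comparisons: 4

The merged array is [2, 4, 7, 7, 11, 14], requiring 4 comparisons. The merge step runs in O(n) time where n is the total number of elements.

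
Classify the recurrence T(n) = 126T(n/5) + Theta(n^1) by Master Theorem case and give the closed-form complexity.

Master Theorem for T(n) = 126T(n/5) + O(n^1):

a = 126, b = 5, c = 1
log_b(a) = log_5(126) = 3.0050

Case 1: c = 1 < log_5(126) = 3.0050
T(n) = O(n^(log_5 126))

For T(n) = 126T(n/5) + O(n^1): log_5(126) = 3.0050. This is Case 1 of the Master Theorem (c < log_b(a), work dominated by leaves), giving O(n^(log_5 126)).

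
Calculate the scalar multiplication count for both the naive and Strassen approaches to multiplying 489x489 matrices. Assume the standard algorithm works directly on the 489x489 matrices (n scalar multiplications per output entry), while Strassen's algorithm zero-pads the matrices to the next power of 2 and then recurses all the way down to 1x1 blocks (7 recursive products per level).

Matrix multiplication for 489x489 matrices:

Strassen's algorithm requires power-of-2 dimensions. Pad 489x489 to 512x512 (next power of 2).

Standard algorithm: 489^3 = 116930169 multiplications
Strassen's algorithm: 7^(log2(512)) = 7^9 = 40353607 multiplications
Savings: 116930169 - 40353607 = 76576562 multiplications

Standard: 116930169 multiplications (489^3). Strassen: 40353607 multiplications (7^9, after padding to 512x512). Strassen reduces 8 recursive multiplications to 7 at each level.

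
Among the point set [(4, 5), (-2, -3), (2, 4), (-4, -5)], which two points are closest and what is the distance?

Computing all pairwise distances among 4 points:

d((4, 5), (-2, -3)) = 10.0
d((4, 5), (2, 4)) = 2.2361 <-- minimum
d((4, 5), (-4, -5)) = 12.8062
d((-2, -3), (2, 4)) = 8.0623
d((-2, -3), (-4, -5)) = 2.8284
d((2, 4), (-4, -5)) = 10.8167

Closest pair: (4, 5) and (2, 4) with distance 2.2361

The closest pair is (4, 5) and (2, 4) with Euclidean distance 2.2361. For 4 points, brute-force pairwise comparison is shown above. For large n, the divide-and-conquer algorithm (sort by x, recurse on halves, check the dividing strip) achieves O(n log n).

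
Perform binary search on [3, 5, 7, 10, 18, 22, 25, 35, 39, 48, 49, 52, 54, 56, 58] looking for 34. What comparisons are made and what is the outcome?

Binary search for 34 in [3, 5, 7, 10, 18, 22, 25, 35, 39, 48, 49, 52, 54, 56, 58]:

lo=0, hi=14, mid=7, arr[mid]=35 -> 35 > 34, search left half
lo=0, hi=6, mid=3, arr[mid]=10 -> 10 < 34, search right half
lo=4, hi=6, mid=5, arr[mid]=22 -> 22 < 34, search right half
lo=6, hi=6, mid=6, arr[mid]=25 -> 25 < 34, search right half
lo=7 > hi=6, target 34 not found

Binary search determines that 34 is not in the array after 4 comparisons. The search space was exhausted without finding the target.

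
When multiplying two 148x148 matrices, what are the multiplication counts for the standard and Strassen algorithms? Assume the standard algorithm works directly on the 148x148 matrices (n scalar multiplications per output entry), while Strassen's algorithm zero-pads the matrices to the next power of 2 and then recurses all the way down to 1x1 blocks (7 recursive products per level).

Matrix multiplication for 148x148 matrices:

Strassen's algorithm requires power-of-2 dimensions. Pad 148x148 to 256x256 (next power of 2).

Standard algorithm: 148^3 = 3241792 multiplications
Strassen's algorithm: 7^(log2(256)) = 7^8 = 5764801 multiplications
Difference: 3241792 - 5764801 = -2523009 (Strassen uses MORE here due to padding overhead — for small or just-over-power-of-2 n, padding can outweigh the per-level savings)

Standard: 3241792 multiplications (148^3). Strassen: 5764801 multiplications (7^8, after padding to 256x256). Strassen reduces 8 recursive multiplications to 7 at each level.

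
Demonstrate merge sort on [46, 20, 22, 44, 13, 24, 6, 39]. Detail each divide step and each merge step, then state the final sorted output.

Merge sort trace:

Split: [46, 20, 22, 44, 13, 24, 6, 39] -> [46, 20, 22, 44] and [13, 24, 6, 39]
  Split: [46, 20, 22, 44] -> [46, 20] and [22, 44]
    Split: [46, 20] -> [46] and [20]
    Merge: [46] + [20] -> [20, 46]
    Split: [22, 44] -> [22] and [44]
    Merge: [22] + [44] -> [22, 44]
  Merge: [20, 46] + [22, 44] -> [20, 22, 44, 46]
  Split: [13, 24, 6, 39] -> [13, 24] and [6, 39]
    Split: [13, 24] -> [13] and [24]
    Merge: [13] + [24] -> [13, 24]
    Split: [6, 39] -> [6] and [39]
    Merge: [6] + [39] -> [6, 39]
  Merge: [13, 24] + [6, 39] -> [6, 13, 24, 39]
Merge: [20, 22, 44, 46] + [6, 13, 24, 39] -> [6, 13, 20, 22, 24, 39, 44, 46]

Final sorted array: [6, 13, 20, 22, 24, 39, 44, 46]

The merge sort proceeds by recursively splitting the array and merging sorted halves.
After all merges, the sorted array is [6, 13, 20, 22, 24, 39, 44, 46].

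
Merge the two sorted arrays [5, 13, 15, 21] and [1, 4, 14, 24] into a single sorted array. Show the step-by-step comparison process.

Merging process:

Compare 5 vs 1: take 1 from right. Merged: [1]
Compare 5 vs 4: take 4 from right. Merged: [1, 4]
Compare 5 vs 14: take 5 from left. Merged: [1, 4, 5]
Compare 13 vs 14: take 13 from left. Merged: [1, 4, 5, 13]
Compare 15 vs 14: take 14 from right. Merged: [1, 4, 5, 13, 14]
Compare 15 vs 24: take 15 from left. Merged: [1, 4, 5, 13, 14, 15]
Compare 21 vs 24: take 21 from left. Merged: [1, 4, 5, 13, 14, 15, 21]
Append remaining from right: [24]. Merged: [1, 4, 5, 13, 14, 15, 21, 24]

Final merged array: [1, 4, 5, 13, 14, 15, 21, 24]
Total comparisons: 7

The merged array is [1, 4, 5, 13, 14, 15, 21, 24], requiring 7 comparisons. The merge step runs in O(n) time where n is the total number of elements.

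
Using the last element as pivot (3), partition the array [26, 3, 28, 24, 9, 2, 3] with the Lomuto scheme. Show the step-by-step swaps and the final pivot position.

Lomuto partition with pivot = 3:

Initial array: [26, 3, 28, 24, 9, 2, 3]

arr[0]=26 > 3: no swap
arr[1]=3 <= 3: swap with position 0, array becomes [3, 26, 28, 24, 9, 2, 3]
arr[2]=28 > 3: no swap
arr[3]=24 > 3: no swap
arr[4]=9 > 3: no swap
arr[5]=2 <= 3: swap with position 1, array becomes [3, 2, 28, 24, 9, 26, 3]

Place pivot at position 2: [3, 2, 3, 24, 9, 26, 28]
Pivot position: 2

After partitioning with pivot 3, the array becomes [3, 2, 3, 24, 9, 26, 28]. The pivot is placed at index 2. All elements to the left of the pivot are <= 3, and all elements to the right are > 3.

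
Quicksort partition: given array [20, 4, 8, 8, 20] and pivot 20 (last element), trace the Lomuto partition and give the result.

Lomuto partition with pivot = 20:

Initial array: [20, 4, 8, 8, 20]

arr[0]=20 <= 20: swap with position 0, array becomes [20, 4, 8, 8, 20]
arr[1]=4 <= 20: swap with position 1, array becomes [20, 4, 8, 8, 20]
arr[2]=8 <= 20: swap with position 2, array becomes [20, 4, 8, 8, 20]
arr[3]=8 <= 20: swap with position 3, array becomes [20, 4, 8, 8, 20]

Place pivot at position 4: [20, 4, 8, 8, 20]
Pivot position: 4

After partitioning with pivot 20, the array becomes [20, 4, 8, 8, 20]. The pivot is placed at index 4. All elements to the left of the pivot are <= 20, and all elements to the right are > 20.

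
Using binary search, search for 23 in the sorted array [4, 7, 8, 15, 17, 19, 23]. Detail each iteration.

Binary search for 23 in [4, 7, 8, 15, 17, 19, 23]:

lo=0, hi=6, mid=3, arr[mid]=15 -> 15 < 23, search right half
lo=4, hi=6, mid=5, arr[mid]=19 -> 19 < 23, search right half
lo=6, hi=6, mid=6, arr[mid]=23 -> Found target at index 6!

Binary search finds 23 at index 6 after 3 comparisons. The search repeatedly halves the search space by comparing with the middle element.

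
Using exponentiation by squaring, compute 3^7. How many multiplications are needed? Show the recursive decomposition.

Computing 3^7 by squaring (build up from 3^1; each line after the first costs one multiplication):

3^1 = 3
3^2 = (3^1)^2 = 3^2 = 9
3^3 = 3 * 3^2 = 3 * 9 = 27
3^6 = (3^3)^2 = 27^2 = 729
3^7 = 3 * 3^6 = 3 * 729 = 2187

Result: 2187
Multiplications needed: 4 (4 lines after 3^1)

3^7 = 2187. Using exponentiation by squaring, this requires 4 multiplications. The key idea: if the exponent is even, square the half-power; if odd, multiply by the base once.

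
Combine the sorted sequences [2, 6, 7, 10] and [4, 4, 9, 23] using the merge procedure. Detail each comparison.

Merging process:

Compare 2 vs 4: take 2 from left. Merged: [2]
Compare 6 vs 4: take 4 from right. Merged: [2, 4]
Compare 6 vs 4: take 4 from right. Merged: [2, 4, 4]
Compare 6 vs 9: take 6 from left. Merged: [2, 4, 4, 6]
Compare 7 vs 9: take 7 from left. Merged: [2, 4, 4, 6, 7]
Compare 10 vs 9: take 9 from right. Merged: [2, 4, 4, 6, 7, 9]
Compare 10 vs 23: take 10 from left. Merged: [2, 4, 4, 6, 7, 9, 10]
Append remaining from right: [23]. Merged: [2, 4, 4, 6, 7, 9, 10, 23]

Final merged array: [2, 4, 4, 6, 7, 9, 10, 23]
Total comparisons: 7

The merged array is [2, 4, 4, 6, 7, 9, 10, 23], requiring 7 comparisons. The merge step runs in O(n) time where n is the total number of elements.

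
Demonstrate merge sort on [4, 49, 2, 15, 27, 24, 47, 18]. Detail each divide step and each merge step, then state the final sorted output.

Merge sort trace:

Split: [4, 49, 2, 15, 27, 24, 47, 18] -> [4, 49, 2, 15] and [27, 24, 47, 18]
  Split: [4, 49, 2, 15] -> [4, 49] and [2, 15]
    Split: [4, 49] -> [4] and [49]
    Merge: [4] + [49] -> [4, 49]
    Split: [2, 15] -> [2] and [15]
    Merge: [2] + [15] -> [2, 15]
  Merge: [4, 49] + [2, 15] -> [2, 4, 15, 49]
  Split: [27, 24, 47, 18] -> [27, 24] and [47, 18]
    Split: [27, 24] -> [27] and [24]
    Merge: [27] + [24] -> [24, 27]
    Split: [47, 18] -> [47] and [18]
    Merge: [47] + [18] -> [18, 47]
  Merge: [24, 27] + [18, 47] -> [18, 24, 27, 47]
Merge: [2, 4, 15, 49] + [18, 24, 27, 47] -> [2, 4, 15, 18, 24, 27, 47, 49]

Final sorted array: [2, 4, 15, 18, 24, 27, 47, 49]

The merge sort proceeds by recursively splitting the array and merging sorted halves.
After all merges, the sorted array is [2, 4, 15, 18, 24, 27, 47, 49].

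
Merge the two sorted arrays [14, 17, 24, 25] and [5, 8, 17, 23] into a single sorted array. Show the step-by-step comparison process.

Merging process:

Compare 14 vs 5: take 5 from right. Merged: [5]
Compare 14 vs 8: take 8 from right. Merged: [5, 8]
Compare 14 vs 17: take 14 from left. Merged: [5, 8, 14]
Compare 17 vs 17: take 17 from left. Merged: [5, 8, 14, 17]
Compare 24 vs 17: take 17 from right. Merged: [5, 8, 14, 17, 17]
Compare 24 vs 23: take 23 from right. Merged: [5, 8, 14, 17, 17, 23]
Append remaining from left: [24, 25]. Merged: [5, 8, 14, 17, 17, 23, 24, 25]

Final merged array: [5, 8, 14, 17, 17, 23, 24, 25]
Total comparisons: 6

The merged array is [5, 8, 14, 17, 17, 23, 24, 25], requiring 6 comparisons. The merge step runs in O(n) time where n is the total number of elements.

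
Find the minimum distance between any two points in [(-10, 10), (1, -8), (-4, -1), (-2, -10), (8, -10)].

Computing all pairwise distances among 5 points:

d((-10, 10), (1, -8)) = 21.095
d((-10, 10), (-4, -1)) = 12.53
d((-10, 10), (-2, -10)) = 21.5407
d((-10, 10), (8, -10)) = 26.9072
d((1, -8), (-4, -1)) = 8.6023
d((1, -8), (-2, -10)) = 3.6056 <-- minimum
d((1, -8), (8, -10)) = 7.2801
d((-4, -1), (-2, -10)) = 9.2195
d((-4, -1), (8, -10)) = 15.0
d((-2, -10), (8, -10)) = 10.0

Closest pair: (1, -8) and (-2, -10) with distance 3.6056

The closest pair is (1, -8) and (-2, -10) with Euclidean distance 3.6056. For 5 points, brute-force pairwise comparison is shown above. For large n, the divide-and-conquer algorithm (sort by x, recurse on halves, check the dividing strip) achieves O(n log n).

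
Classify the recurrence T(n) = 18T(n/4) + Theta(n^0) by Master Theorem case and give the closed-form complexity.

Master Theorem for T(n) = 18T(n/4) + O(n^0):

a = 18, b = 4, c = 0
log_b(a) = log_4(18) = 2.0850

Case 1: c = 0 < log_4(18) = 2.0850
T(n) = O(n^(log_4 18))

For T(n) = 18T(n/4) + O(n^0): log_4(18) = 2.0850. This is Case 1 of the Master Theorem (c < log_b(a), work dominated by leaves), giving O(n^(log_4 18)).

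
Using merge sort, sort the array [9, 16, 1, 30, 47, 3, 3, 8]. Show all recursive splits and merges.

Merge sort trace:

Split: [9, 16, 1, 30, 47, 3, 3, 8] -> [9, 16, 1, 30] and [47, 3, 3, 8]
  Split: [9, 16, 1, 30] -> [9, 16] and [1, 30]
    Split: [9, 16] -> [9] and [16]
    Merge: [9] + [16] -> [9, 16]
    Split: [1, 30] -> [1] and [30]
    Merge: [1] + [30] -> [1, 30]
  Merge: [9, 16] + [1, 30] -> [1, 9, 16, 30]
  Split: [47, 3, 3, 8] -> [47, 3] and [3, 8]
    Split: [47, 3] -> [47] and [3]
    Merge: [47] + [3] -> [3, 47]
    Split: [3, 8] -> [3] and [8]
    Merge: [3] + [8] -> [3, 8]
  Merge: [3, 47] + [3, 8] -> [3, 3, 8, 47]
Merge: [1, 9, 16, 30] + [3, 3, 8, 47] -> [1, 3, 3, 8, 9, 16, 30, 47]

Final sorted array: [1, 3, 3, 8, 9, 16, 30, 47]

The merge sort proceeds by recursively splitting the array and merging sorted halves.
After all merges, the sorted array is [1, 3, 3, 8, 9, 16, 30, 47].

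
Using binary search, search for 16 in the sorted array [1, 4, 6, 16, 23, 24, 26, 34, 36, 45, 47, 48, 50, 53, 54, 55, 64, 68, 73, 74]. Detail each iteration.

Binary search for 16 in [1, 4, 6, 16, 23, 24, 26, 34, 36, 45, 47, 48, 50, 53, 54, 55, 64, 68, 73, 74]:

lo=0, hi=19, mid=9, arr[mid]=45 -> 45 > 16, search left half
lo=0, hi=8, mid=4, arr[mid]=23 -> 23 > 16, search left half
lo=0, hi=3, mid=1, arr[mid]=4 -> 4 < 16, search right half
lo=2, hi=3, mid=2, arr[mid]=6 -> 6 < 16, search right half
lo=3, hi=3, mid=3, arr[mid]=16 -> Found target at index 3!

Binary search finds 16 at index 3 after 5 comparisons. The search repeatedly halves the search space by comparing with the middle element.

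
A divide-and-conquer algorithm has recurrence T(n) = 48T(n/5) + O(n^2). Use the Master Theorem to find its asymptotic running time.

Master Theorem for T(n) = 48T(n/5) + O(n^2):

a = 48, b = 5, c = 2
log_b(a) = log_5(48) = 2.4053

Case 1: c = 2 < log_5(48) = 2.4053
T(n) = O(n^(log_5 48))

For T(n) = 48T(n/5) + O(n^2): log_5(48) = 2.4053. This is Case 1 of the Master Theorem (c < log_b(a), work dominated by leaves), giving O(n^(log_5 48)).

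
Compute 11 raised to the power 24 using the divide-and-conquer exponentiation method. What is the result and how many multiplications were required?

Computing 11^24 by squaring (build up from 11^1; each line after the first costs one multiplication):

11^1 = 11
11^2 = (11^1)^2 = 11^2 = 121
11^3 = 11 * 11^2 = 11 * 121 = 1331
11^6 = (11^3)^2 = 1331^2 = 1771561
11^12 = (11^6)^2 = 1771561^2 = 3138428376721
11^24 = (11^12)^2 = 3138428376721^2 = 9849732675807611094711841

Result: 9849732675807611094711841
Multiplications needed: 5 (5 lines after 11^1)

11^24 = 9849732675807611094711841. Using exponentiation by squaring, this requires 5 multiplications. The key idea: if the exponent is even, square the half-power; if odd, multiply by the base once.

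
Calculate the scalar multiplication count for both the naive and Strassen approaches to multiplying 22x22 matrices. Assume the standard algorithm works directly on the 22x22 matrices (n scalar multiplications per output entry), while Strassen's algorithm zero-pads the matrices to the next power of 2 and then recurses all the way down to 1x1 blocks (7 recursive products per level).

Matrix multiplication for 22x22 matrices:

Strassen's algorithm requires power-of-2 dimensions. Pad 22x22 to 32x32 (next power of 2).

Standard algorithm: 22^3 = 10648 multiplications
Strassen's algorithm: 7^(log2(32)) = 7^5 = 16807 multiplications
Difference: 10648 - 16807 = -6159 (Strassen uses MORE here due to padding overhead — for small or just-over-power-of-2 n, padding can outweigh the per-level savings)

Standard: 10648 multiplications (22^3). Strassen: 16807 multiplications (7^5, after padding to 32x32). Strassen reduces 8 recursive multiplications to 7 at each level.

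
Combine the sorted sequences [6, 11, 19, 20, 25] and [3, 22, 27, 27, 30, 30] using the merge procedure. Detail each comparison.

Merging process:

Compare 6 vs 3: take 3 from right. Merged: [3]
Compare 6 vs 22: take 6 from left. Merged: [3, 6]
Compare 11 vs 22: take 11 from left. Merged: [3, 6, 11]
Compare 19 vs 22: take 19 from left. Merged: [3, 6, 11, 19]
Compare 20 vs 22: take 20 from left. Merged: [3, 6, 11, 19, 20]
Compare 25 vs 22: take 22 from right. Merged: [3, 6, 11, 19, 20, 22]
Compare 25 vs 27: take 25 from left. Merged: [3, 6, 11, 19, 20, 22, 25]
Append remaining from right: [27, 27, 30, 30]. Merged: [3, 6, 11, 19, 20, 22, 25, 27, 27, 30, 30]

Final merged array: [3, 6, 11, 19, 20, 22, 25, 27, 27, 30, 30]
Total comparisons: 7

The merged array is [3, 6, 11, 19, 20, 22, 25, 27, 27, 30, 30], requiring 7 comparisons. The merge step runs in O(n) time where n is the total number of elements.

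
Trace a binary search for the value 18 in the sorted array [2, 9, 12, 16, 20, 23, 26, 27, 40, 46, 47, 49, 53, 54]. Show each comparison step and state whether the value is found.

Binary search for 18 in [2, 9, 12, 16, 20, 23, 26, 27, 40, 46, 47, 49, 53, 54]:

lo=0, hi=13, mid=6, arr[mid]=26 -> 26 > 18, search left half
lo=0, hi=5, mid=2, arr[mid]=12 -> 12 < 18, search right half
lo=3, hi=5, mid=4, arr[mid]=20 -> 20 > 18, search left half
lo=3, hi=3, mid=3, arr[mid]=16 -> 16 < 18, search right half
lo=4 > hi=3, target 18 not found

Binary search determines that 18 is not in the array after 4 comparisons. The search space was exhausted without finding the target.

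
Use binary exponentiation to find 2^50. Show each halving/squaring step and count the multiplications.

Computing 2^50 by squaring (build up from 2^1; each line after the first costs one multiplication):

2^1 = 2
2^2 = (2^1)^2 = 2^2 = 4
2^3 = 2 * 2^2 = 2 * 4 = 8
2^6 = (2^3)^2 = 8^2 = 64
2^12 = (2^6)^2 = 64^2 = 4096
2^24 = (2^12)^2 = 4096^2 = 16777216
2^25 = 2 * 2^24 = 2 * 16777216 = 33554432
2^50 = (2^25)^2 = 33554432^2 = 1125899906842624

Result: 1125899906842624
Multiplications needed: 7 (7 lines after 2^1)

2^50 = 1125899906842624. Using exponentiation by squaring, this requires 7 multiplications. The key idea: if the exponent is even, square the half-power; if odd, multiply by the base once.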